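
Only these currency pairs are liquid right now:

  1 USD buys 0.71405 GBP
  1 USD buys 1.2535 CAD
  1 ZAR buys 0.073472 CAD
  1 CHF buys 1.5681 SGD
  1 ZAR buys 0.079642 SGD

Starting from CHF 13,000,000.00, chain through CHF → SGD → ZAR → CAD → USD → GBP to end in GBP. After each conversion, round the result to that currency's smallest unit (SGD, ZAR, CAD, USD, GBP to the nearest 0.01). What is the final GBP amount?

GBP 10,712,753.12

CHF 13,000,000.00 × 1.5681 = SGD 20,385,300.00
SGD 20,385,300.00 ÷ 0.079642 = ZAR 255,961,678.51
ZAR 255,961,678.51 × 0.073472 = CAD 18,806,016.44
CAD 18,806,016.44 ÷ 1.2535 = USD 15,002,805.30
USD 15,002,805.30 × 0.71405 = GBP 10,712,753.12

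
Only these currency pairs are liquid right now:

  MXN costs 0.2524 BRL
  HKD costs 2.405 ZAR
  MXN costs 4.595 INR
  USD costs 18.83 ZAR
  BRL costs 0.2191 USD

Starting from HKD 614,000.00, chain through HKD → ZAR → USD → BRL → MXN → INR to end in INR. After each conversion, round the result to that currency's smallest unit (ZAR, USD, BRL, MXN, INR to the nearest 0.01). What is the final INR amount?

HKD 614,000.00 × 2.405 = ZAR 1,476,670.00
ZAR 1,476,670.00 ÷ 18.83 = USD 78,421.14
USD 78,421.14 ÷ 0.2191 = BRL 357,923.96
BRL 357,923.96 ÷ 0.2524 = MXN 1,418,082.25
MXN 1,418,082.25 × 4.595 = INR 6,516,087.94

INR 6,516,087.94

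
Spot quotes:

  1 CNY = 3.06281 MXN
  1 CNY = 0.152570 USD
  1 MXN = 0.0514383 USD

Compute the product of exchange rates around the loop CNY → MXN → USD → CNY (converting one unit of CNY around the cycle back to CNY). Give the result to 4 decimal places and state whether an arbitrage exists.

Around CNY → MXN → USD → CNY: 1 × 3.06281 × 0.0514383 ÷ 0.152570 = 1.032613
Product > 1; profitable direction is CNY → MXN → USD → CNY.

1.0326 (arbitrage exists)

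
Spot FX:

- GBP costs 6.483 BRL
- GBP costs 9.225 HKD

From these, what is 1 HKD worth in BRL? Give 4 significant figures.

HKD/BRL = 0.7028

1 HKD ÷ 9.225 = 0.108401 GBP
0.108401 GBP × 6.483 = 0.702764 BRL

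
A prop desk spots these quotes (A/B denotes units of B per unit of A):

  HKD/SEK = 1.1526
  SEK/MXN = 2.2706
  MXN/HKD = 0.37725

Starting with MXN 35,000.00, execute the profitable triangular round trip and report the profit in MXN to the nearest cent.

Profitable loop is MXN → SEK → HKD → MXN:
MXN 35,000.00 ÷ 2.2706 = SEK 15,414.43
SEK 15,414.43 ÷ 1.1526 = HKD 13,373.61
HKD 13,373.61 ÷ 0.37725 = MXN 35,450.27
Profit = MXN 35,450.27 − MXN 35,000.00

Profit: MXN 450.27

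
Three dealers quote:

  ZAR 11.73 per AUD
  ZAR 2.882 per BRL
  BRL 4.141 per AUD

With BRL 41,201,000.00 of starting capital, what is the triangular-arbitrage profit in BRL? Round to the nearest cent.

Profit: BRL 717,810.64

Profitable loop is BRL → ZAR → AUD → BRL:
BRL 41,201,000.00 × 2.882 = ZAR 118,741,282.00
ZAR 118,741,282.00 ÷ 11.73 = AUD 10,122,871.44
AUD 10,122,871.44 × 4.141 = BRL 41,918,810.64
Profit = BRL 41,918,810.64 − BRL 41,201,000.00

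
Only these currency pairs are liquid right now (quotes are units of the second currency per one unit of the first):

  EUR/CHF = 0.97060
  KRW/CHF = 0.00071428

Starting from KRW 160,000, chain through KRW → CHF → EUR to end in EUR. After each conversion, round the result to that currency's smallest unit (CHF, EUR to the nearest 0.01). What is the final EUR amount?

EUR 117.74

KRW 160,000 × 0.00071428 = CHF 114.28
CHF 114.28 ÷ 0.97060 = EUR 117.74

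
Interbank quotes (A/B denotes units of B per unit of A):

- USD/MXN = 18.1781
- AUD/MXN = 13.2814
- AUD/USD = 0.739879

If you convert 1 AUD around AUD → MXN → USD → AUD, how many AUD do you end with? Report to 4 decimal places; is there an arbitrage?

0.9875 (arbitrage exists)

Around AUD → MXN → USD → AUD: 1 × 13.2814 ÷ 18.1781 ÷ 0.739879 = 0.987494
Product < 1; profitable direction is AUD → USD → MXN → AUD.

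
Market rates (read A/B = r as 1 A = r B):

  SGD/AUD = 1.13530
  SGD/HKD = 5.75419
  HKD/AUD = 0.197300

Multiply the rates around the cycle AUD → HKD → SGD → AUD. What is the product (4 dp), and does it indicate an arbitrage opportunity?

1.0000 (no arbitrage)

Around AUD → HKD → SGD → AUD: 1 ÷ 0.197300 ÷ 5.75419 × 1.13530 = 0.999999
Product ≈ 1 (deviation 0.000%, within rounding noise).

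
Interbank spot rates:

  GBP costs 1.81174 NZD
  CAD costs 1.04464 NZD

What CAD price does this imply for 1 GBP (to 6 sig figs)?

GBP/CAD = 1.73432

1 GBP × 1.81174 = 1.81174 NZD
1.81174 NZD ÷ 1.04464 = 1.73432 CAD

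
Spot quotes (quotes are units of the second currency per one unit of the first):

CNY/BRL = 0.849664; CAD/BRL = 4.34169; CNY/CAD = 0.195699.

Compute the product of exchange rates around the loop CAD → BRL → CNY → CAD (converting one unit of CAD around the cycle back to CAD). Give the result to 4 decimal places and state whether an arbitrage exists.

1.0000 (no arbitrage)

Around CAD → BRL → CNY → CAD: 1 × 4.34169 ÷ 0.849664 × 0.195699 = 1.000000
Product ≈ 1 (deviation 0.000%, within rounding noise).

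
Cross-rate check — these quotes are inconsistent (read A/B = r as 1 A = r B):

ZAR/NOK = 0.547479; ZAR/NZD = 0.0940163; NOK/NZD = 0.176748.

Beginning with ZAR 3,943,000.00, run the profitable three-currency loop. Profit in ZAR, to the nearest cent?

Profit: ZAR 115,313.52

Profitable loop is ZAR → NOK → NZD → ZAR:
ZAR 3,943,000.00 × 0.547479 = NOK 2,158,709.70
NOK 2,158,709.70 × 0.176748 = NZD 381,547.62
NZD 381,547.62 ÷ 0.0940163 = ZAR 4,058,313.52
Profit = ZAR 4,058,313.52 − ZAR 3,943,000.00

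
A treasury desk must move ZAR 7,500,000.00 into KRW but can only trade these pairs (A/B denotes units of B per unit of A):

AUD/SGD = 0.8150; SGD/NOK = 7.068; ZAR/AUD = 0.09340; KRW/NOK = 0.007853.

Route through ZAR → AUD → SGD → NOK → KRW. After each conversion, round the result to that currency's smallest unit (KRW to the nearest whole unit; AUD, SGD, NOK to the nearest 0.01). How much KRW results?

ZAR 7,500,000.00 × 0.09340 = AUD 700,500.00
AUD 700,500.00 × 0.8150 = SGD 570,907.50
SGD 570,907.50 × 7.068 = NOK 4,035,174.21
NOK 4,035,174.21 ÷ 0.007853 = KRW 513,838,560

KRW 513,838,560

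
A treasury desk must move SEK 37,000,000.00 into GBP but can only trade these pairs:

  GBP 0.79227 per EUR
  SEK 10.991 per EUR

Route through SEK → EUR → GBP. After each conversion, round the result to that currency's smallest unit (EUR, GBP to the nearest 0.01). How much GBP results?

SEK 37,000,000.00 ÷ 10.991 = EUR 3,366,390.68
EUR 3,366,390.68 × 0.79227 = GBP 2,667,090.34

GBP 2,667,090.34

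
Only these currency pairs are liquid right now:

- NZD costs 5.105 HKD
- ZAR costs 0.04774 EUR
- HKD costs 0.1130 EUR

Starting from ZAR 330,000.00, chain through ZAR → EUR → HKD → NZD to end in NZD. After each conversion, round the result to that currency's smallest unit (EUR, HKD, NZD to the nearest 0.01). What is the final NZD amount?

NZD 27,310.03

ZAR 330,000.00 × 0.04774 = EUR 15,754.20
EUR 15,754.20 ÷ 0.1130 = HKD 139,417.70
HKD 139,417.70 ÷ 5.105 = NZD 27,310.03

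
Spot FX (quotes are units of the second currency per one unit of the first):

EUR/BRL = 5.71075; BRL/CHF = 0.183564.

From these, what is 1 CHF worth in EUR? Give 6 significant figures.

1 CHF ÷ 0.183564 = 5.44769 BRL
5.44769 BRL ÷ 5.71075 = 0.953936 EUR

CHF/EUR = 0.953936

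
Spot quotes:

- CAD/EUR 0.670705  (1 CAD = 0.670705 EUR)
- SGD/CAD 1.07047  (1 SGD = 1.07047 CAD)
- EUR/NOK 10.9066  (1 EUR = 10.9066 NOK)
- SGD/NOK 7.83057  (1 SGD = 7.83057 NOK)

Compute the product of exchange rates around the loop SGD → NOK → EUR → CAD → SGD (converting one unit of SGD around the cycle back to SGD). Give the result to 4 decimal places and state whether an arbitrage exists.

Around SGD → NOK → EUR → CAD → SGD: 1 × 7.83057 ÷ 10.9066 ÷ 0.670705 ÷ 1.07047 = 0.999995
Product ≈ 1 (deviation 0.000%, within rounding noise).

1.0000 (no arbitrage)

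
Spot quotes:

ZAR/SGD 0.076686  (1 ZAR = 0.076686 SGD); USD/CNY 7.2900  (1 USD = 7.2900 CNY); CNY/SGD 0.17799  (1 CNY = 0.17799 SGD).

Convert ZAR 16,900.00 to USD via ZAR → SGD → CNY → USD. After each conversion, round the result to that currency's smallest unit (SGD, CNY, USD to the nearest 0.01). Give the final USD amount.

USD 998.80

ZAR 16,900.00 × 0.076686 = SGD 1,295.99
SGD 1,295.99 ÷ 0.17799 = CNY 7,281.25
CNY 7,281.25 ÷ 7.2900 = USD 998.80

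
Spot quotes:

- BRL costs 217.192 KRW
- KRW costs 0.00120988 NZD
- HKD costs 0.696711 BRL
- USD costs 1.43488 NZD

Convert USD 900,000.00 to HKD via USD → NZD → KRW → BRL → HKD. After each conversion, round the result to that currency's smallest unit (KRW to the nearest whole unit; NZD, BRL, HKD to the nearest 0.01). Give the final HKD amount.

USD 900,000.00 × 1.43488 = NZD 1,291,392.00
NZD 1,291,392.00 ÷ 0.00120988 = KRW 1,067,371,971
KRW 1,067,371,971 ÷ 217.192 = BRL 4,914,416.60
BRL 4,914,416.60 ÷ 0.696711 = HKD 7,053,737.63

HKD 7,053,737.63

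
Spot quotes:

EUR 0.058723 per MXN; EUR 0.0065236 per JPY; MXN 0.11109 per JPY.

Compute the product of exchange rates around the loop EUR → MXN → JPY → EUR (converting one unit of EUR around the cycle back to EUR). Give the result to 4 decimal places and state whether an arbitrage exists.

Around EUR → MXN → JPY → EUR: 1 ÷ 0.058723 ÷ 0.11109 × 0.0065236 = 1.000009
Product ≈ 1 (deviation 0.001%, within rounding noise).

1.0000 (no arbitrage)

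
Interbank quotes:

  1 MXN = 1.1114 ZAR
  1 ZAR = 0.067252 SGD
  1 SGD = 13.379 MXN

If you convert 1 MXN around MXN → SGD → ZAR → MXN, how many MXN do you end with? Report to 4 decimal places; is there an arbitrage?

Around MXN → SGD → ZAR → MXN: 1 ÷ 13.379 ÷ 0.067252 ÷ 1.1114 = 1.000002
Product ≈ 1 (deviation 0.000%, within rounding noise).

1.0000 (no arbitrage)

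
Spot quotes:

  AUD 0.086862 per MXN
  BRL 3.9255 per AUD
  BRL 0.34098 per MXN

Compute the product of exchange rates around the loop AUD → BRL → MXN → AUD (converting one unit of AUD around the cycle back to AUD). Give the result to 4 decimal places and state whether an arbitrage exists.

Around AUD → BRL → MXN → AUD: 1 × 3.9255 ÷ 0.34098 × 0.086862 = 0.999991
Product ≈ 1 (deviation 0.001%, within rounding noise).

1.0000 (no arbitrage)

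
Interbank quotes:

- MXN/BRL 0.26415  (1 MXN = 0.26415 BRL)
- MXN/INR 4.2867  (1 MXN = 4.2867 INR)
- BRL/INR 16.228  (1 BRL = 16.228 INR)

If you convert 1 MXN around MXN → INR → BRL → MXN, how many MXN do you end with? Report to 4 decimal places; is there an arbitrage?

1.0000 (no arbitrage)

Around MXN → INR → BRL → MXN: 1 × 4.2867 ÷ 16.228 ÷ 0.26415 = 1.000017
Product ≈ 1 (deviation 0.002%, within rounding noise).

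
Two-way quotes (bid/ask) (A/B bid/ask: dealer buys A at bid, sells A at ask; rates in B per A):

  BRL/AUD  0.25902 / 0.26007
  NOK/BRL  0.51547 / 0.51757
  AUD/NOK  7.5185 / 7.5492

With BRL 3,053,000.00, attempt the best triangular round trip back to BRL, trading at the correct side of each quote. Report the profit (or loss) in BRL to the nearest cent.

Net profit: BRL 11,747.52

Best loop BRL → AUD → NOK → BRL:
BRL 3,053,000.00 × 0.25902 (sell BRL at bid) = AUD 790,788.06
AUD 790,788.06 × 7.5185 (sell AUD at bid) = NOK 5,945,540.03
NOK 5,945,540.03 × 0.51547 (sell NOK at bid) = BRL 3,064,747.52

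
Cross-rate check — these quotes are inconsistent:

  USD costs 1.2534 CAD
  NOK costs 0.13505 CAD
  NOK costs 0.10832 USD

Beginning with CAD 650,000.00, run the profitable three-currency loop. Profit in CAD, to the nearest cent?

Profitable loop is CAD → NOK → USD → CAD:
CAD 650,000.00 ÷ 0.13505 = NOK 4,813,032.21
NOK 4,813,032.21 × 0.10832 = USD 521,347.65
USD 521,347.65 × 1.2534 = CAD 653,457.14
Profit = CAD 653,457.14 − CAD 650,000.00

Profit: CAD 3,457.14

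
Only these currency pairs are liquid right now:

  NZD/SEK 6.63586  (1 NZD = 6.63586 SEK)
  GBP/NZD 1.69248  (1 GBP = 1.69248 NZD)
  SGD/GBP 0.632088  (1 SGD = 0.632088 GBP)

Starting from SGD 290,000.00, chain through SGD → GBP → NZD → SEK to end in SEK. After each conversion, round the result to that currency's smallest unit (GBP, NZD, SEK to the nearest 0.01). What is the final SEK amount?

SEK 2,058,715.38

SGD 290,000.00 × 0.632088 = GBP 183,305.52
GBP 183,305.52 × 1.69248 = NZD 310,240.93
NZD 310,240.93 × 6.63586 = SEK 2,058,715.38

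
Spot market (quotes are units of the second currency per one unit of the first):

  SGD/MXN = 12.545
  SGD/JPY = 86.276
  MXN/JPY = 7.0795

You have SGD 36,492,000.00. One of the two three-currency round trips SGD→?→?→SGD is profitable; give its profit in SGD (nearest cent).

Profitable loop is SGD → MXN → JPY → SGD:
SGD 36,492,000.00 × 12.545 = MXN 457,792,140.00
MXN 457,792,140.00 × 7.0795 = JPY 3,240,939,455
JPY 3,240,939,455 ÷ 86.276 = SGD 37,564,785.75
Profit = SGD 37,564,785.75 − SGD 36,492,000.00

Profit: SGD 1,072,785.75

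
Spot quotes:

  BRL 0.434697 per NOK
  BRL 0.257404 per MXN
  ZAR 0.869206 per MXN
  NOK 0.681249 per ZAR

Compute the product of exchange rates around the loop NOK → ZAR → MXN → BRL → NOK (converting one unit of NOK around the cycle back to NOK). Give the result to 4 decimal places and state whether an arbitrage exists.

Around NOK → ZAR → MXN → BRL → NOK: 1 ÷ 0.681249 ÷ 0.869206 × 0.257404 ÷ 0.434697 = 1.000000
Product ≈ 1 (deviation 0.000%, within rounding noise).

1.0000 (no arbitrage)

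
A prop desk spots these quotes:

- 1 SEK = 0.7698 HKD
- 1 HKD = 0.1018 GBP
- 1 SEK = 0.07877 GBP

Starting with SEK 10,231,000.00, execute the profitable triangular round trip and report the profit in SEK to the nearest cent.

Profit: SEK 52,791.08

Profitable loop is SEK → GBP → HKD → SEK:
SEK 10,231,000.00 × 0.07877 = GBP 805,895.87
GBP 805,895.87 ÷ 0.1018 = HKD 7,916,462.38
HKD 7,916,462.38 ÷ 0.7698 = SEK 10,283,791.08
Profit = SEK 10,283,791.08 − SEK 10,231,000.00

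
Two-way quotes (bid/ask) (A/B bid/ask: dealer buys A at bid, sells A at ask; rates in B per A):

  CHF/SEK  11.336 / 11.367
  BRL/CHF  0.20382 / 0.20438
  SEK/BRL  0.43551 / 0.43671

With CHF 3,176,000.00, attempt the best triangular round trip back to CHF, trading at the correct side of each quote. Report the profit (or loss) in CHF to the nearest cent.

Net profit: CHF 19,841.70

Best loop CHF → SEK → BRL → CHF:
CHF 3,176,000.00 × 11.336 (sell CHF at bid) = SEK 36,003,136.00
SEK 36,003,136.00 × 0.43551 (sell SEK at bid) = BRL 15,679,725.76
BRL 15,679,725.76 × 0.20382 (sell BRL at bid) = CHF 3,195,841.70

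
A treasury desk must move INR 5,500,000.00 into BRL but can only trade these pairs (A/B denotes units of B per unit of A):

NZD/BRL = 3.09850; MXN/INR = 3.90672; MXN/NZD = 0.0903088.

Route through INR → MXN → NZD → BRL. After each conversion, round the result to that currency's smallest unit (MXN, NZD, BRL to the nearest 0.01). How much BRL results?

INR 5,500,000.00 ÷ 3.90672 = MXN 1,407,830.61
MXN 1,407,830.61 × 0.0903088 = NZD 127,139.49
NZD 127,139.49 × 3.09850 = BRL 393,941.71

BRL 393,941.71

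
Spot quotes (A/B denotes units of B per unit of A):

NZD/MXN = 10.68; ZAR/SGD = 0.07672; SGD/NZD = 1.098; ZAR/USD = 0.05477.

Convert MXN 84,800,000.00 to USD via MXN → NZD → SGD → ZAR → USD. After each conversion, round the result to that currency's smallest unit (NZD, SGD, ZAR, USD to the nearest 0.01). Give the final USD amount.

USD 5,162,456.51

MXN 84,800,000.00 ÷ 10.68 = NZD 7,940,074.91
NZD 7,940,074.91 ÷ 1.098 = SGD 7,231,397.91
SGD 7,231,397.91 ÷ 0.07672 = ZAR 94,257,011.34
ZAR 94,257,011.34 × 0.05477 = USD 5,162,456.51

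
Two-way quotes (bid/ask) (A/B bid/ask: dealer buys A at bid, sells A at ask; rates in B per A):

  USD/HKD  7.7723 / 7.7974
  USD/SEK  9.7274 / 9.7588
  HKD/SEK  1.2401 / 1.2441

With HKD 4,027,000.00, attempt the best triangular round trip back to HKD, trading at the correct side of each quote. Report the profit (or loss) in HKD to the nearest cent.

Net profit: HKD 11,064.96

Best loop HKD → USD → SEK → HKD:
HKD 4,027,000.00 ÷ 7.7974 (buy USD at ask) = USD 516,454.20
USD 516,454.20 × 9.7274 (sell USD at bid) = SEK 5,023,756.61
SEK 5,023,756.61 ÷ 1.2441 (buy HKD at ask) = HKD 4,038,064.96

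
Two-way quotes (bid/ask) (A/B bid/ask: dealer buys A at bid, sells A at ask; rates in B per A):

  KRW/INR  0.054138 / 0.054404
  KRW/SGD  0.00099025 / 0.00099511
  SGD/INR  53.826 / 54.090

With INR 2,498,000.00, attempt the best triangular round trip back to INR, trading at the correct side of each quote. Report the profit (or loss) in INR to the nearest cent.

Net profit: INR 14,502.89

Best loop INR → SGD → KRW → INR:
INR 2,498,000.00 ÷ 54.090 (buy SGD at ask) = SGD 46,182.29
SGD 46,182.29 ÷ 0.00099511 (buy KRW at ask) = KRW 46,409,230
KRW 46,409,230 × 0.054138 (sell KRW at bid) = INR 2,512,502.89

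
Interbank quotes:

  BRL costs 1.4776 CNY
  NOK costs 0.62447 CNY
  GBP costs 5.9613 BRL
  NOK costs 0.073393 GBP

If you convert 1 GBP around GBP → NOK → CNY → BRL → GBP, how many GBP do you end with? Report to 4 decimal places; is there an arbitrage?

0.9660 (arbitrage exists)

Around GBP → NOK → CNY → BRL → GBP: 1 ÷ 0.073393 × 0.62447 ÷ 1.4776 ÷ 5.9613 = 0.965960
Product < 1; profitable direction is GBP → BRL → CNY → NOK → GBP.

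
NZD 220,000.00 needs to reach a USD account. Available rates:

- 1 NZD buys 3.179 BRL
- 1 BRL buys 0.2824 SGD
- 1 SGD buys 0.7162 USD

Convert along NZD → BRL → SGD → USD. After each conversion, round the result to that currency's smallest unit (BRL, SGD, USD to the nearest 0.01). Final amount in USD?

USD 141,453.02

NZD 220,000.00 × 3.179 = BRL 699,380.00
BRL 699,380.00 × 0.2824 = SGD 197,504.91
SGD 197,504.91 × 0.7162 = USD 141,453.02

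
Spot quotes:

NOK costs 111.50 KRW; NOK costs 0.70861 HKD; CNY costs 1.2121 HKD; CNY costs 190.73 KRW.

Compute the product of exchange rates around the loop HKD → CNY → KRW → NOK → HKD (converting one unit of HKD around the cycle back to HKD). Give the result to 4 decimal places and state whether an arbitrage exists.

1.0000 (no arbitrage)

Around HKD → CNY → KRW → NOK → HKD: 1 ÷ 1.2121 × 190.73 ÷ 111.50 × 0.70861 = 1.000030
Product ≈ 1 (deviation 0.003%, within rounding noise).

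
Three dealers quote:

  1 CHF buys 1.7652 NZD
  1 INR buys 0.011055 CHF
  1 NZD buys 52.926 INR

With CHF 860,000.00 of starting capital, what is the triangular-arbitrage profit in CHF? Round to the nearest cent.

Profit: CHF 28,219.27

Profitable loop is CHF → NZD → INR → CHF:
CHF 860,000.00 × 1.7652 = NZD 1,518,072.00
NZD 1,518,072.00 × 52.926 = INR 80,345,478.67
INR 80,345,478.67 × 0.011055 = CHF 888,219.27
Profit = CHF 888,219.27 − CHF 860,000.00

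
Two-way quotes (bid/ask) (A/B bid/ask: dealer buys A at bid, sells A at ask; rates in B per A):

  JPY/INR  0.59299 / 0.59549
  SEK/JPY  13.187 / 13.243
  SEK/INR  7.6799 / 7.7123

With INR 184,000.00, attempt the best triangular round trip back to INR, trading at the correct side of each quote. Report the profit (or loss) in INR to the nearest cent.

Net profit: INR 2,563.76

Best loop INR → SEK → JPY → INR:
INR 184,000.00 ÷ 7.7123 (buy SEK at ask) = SEK 23,857.99
SEK 23,857.99 × 13.187 (sell SEK at bid) = JPY 314,615
JPY 314,615 × 0.59299 (sell JPY at bid) = INR 186,563.76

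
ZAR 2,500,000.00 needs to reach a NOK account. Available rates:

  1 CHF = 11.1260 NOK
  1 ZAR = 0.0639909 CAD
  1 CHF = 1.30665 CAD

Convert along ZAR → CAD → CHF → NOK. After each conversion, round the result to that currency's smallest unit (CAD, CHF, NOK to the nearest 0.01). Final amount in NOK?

ZAR 2,500,000.00 × 0.0639909 = CAD 159,977.25
CAD 159,977.25 ÷ 1.30665 = CHF 122,433.13
CHF 122,433.13 × 11.1260 = NOK 1,362,191.00

NOK 1,362,191.00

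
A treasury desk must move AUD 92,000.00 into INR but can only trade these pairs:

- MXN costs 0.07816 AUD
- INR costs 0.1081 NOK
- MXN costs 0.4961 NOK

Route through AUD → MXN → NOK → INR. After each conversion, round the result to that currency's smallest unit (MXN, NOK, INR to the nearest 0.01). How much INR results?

AUD 92,000.00 ÷ 0.07816 = MXN 1,177,072.67
MXN 1,177,072.67 × 0.4961 = NOK 583,945.75
NOK 583,945.75 ÷ 0.1081 = INR 5,401,903.33

INR 5,401,903.33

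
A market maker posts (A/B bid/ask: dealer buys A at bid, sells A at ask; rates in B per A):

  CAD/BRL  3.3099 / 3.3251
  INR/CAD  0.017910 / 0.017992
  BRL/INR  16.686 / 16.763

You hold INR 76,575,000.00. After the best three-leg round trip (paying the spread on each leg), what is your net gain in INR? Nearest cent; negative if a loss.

Best loop INR → BRL → CAD → INR:
INR 76,575,000.00 ÷ 16.763 (buy BRL at ask) = BRL 4,568,096.40
BRL 4,568,096.40 ÷ 3.3251 (buy CAD at ask) = CAD 1,373,822.26
CAD 1,373,822.26 ÷ 0.017992 (buy INR at ask) = INR 76,357,395.61

Net result: INR -217,604.39 (no profitable arbitrage after spreads)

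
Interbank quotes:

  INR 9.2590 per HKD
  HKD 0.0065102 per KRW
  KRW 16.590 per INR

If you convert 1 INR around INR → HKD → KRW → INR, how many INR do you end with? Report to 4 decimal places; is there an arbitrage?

Around INR → HKD → KRW → INR: 1 ÷ 9.2590 ÷ 0.0065102 ÷ 16.590 = 0.999989
Product ≈ 1 (deviation 0.001%, within rounding noise).

1.0000 (no arbitrage)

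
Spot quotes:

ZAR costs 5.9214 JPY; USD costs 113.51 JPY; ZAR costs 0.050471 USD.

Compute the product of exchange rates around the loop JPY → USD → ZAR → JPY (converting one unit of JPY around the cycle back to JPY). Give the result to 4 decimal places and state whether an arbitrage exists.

Around JPY → USD → ZAR → JPY: 1 ÷ 113.51 ÷ 0.050471 × 5.9214 = 1.033590
Product > 1; profitable direction is JPY → USD → ZAR → JPY.

1.0336 (arbitrage exists)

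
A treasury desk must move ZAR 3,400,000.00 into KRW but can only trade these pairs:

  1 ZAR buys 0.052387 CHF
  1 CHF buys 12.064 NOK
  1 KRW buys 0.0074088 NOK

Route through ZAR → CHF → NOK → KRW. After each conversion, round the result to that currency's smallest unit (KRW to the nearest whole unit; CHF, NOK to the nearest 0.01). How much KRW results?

KRW 290,031,990

ZAR 3,400,000.00 × 0.052387 = CHF 178,115.80
CHF 178,115.80 × 12.064 = NOK 2,148,789.01
NOK 2,148,789.01 ÷ 0.0074088 = KRW 290,031,990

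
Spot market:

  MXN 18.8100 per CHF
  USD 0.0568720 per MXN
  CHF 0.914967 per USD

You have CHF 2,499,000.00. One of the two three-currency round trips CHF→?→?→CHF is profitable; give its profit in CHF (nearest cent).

Profitable loop is CHF → USD → MXN → CHF:
CHF 2,499,000.00 ÷ 0.914967 = USD 2,731,246.04
USD 2,731,246.04 ÷ 0.0568720 = MXN 48,024,441.64
MXN 48,024,441.64 ÷ 18.8100 = CHF 2,553,133.53
Profit = CHF 2,553,133.53 − CHF 2,499,000.00

Profit: CHF 54,133.53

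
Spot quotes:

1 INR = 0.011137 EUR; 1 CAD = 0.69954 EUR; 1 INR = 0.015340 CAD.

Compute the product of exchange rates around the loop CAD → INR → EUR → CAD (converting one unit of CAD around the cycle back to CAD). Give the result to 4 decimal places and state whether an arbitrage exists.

Around CAD → INR → EUR → CAD: 1 ÷ 0.015340 × 0.011137 ÷ 0.69954 = 1.037840
Product > 1; profitable direction is CAD → INR → EUR → CAD.

1.0378 (arbitrage exists)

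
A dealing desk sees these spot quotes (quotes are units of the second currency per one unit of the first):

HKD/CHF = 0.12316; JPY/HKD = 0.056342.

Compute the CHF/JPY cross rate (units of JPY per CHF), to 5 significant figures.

CHF/JPY = 144.11

1 CHF ÷ 0.12316 = 8.11952 HKD
8.11952 HKD ÷ 0.056342 = 144.111 JPY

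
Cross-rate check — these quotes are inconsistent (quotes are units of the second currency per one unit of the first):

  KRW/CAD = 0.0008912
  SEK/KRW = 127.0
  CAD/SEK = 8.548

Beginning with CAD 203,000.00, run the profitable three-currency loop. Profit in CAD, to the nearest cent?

Profitable loop is CAD → KRW → SEK → CAD:
CAD 203,000.00 ÷ 0.0008912 = KRW 227,782,765
KRW 227,782,765 ÷ 127.0 = SEK 1,793,565.08
SEK 1,793,565.08 ÷ 8.548 = CAD 209,822.77
Profit = CAD 209,822.77 − CAD 203,000.00

Profit: CAD 6,822.77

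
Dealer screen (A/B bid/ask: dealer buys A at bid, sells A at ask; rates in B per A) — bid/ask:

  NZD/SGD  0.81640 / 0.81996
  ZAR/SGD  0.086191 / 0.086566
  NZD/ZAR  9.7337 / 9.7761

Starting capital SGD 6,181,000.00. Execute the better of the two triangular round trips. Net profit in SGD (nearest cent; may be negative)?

Best loop SGD → NZD → ZAR → SGD:
SGD 6,181,000.00 ÷ 0.81996 (buy NZD at ask) = NZD 7,538,172.59
NZD 7,538,172.59 × 9.7337 (sell NZD at bid) = ZAR 73,374,310.58
ZAR 73,374,310.58 × 0.086191 (sell ZAR at bid) = SGD 6,324,205.20

Net profit: SGD 143,205.20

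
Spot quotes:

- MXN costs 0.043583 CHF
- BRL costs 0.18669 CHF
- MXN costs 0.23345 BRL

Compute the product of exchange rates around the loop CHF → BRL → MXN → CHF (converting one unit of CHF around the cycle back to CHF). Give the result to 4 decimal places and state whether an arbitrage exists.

1.0000 (no arbitrage)

Around CHF → BRL → MXN → CHF: 1 ÷ 0.18669 ÷ 0.23345 × 0.043583 = 1.000005
Product ≈ 1 (deviation 0.001%, within rounding noise).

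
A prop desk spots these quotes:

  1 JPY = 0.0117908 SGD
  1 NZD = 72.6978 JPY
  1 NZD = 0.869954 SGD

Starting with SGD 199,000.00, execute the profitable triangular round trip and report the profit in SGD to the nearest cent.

Profit: SGD 2,969.05

Profitable loop is SGD → JPY → NZD → SGD:
SGD 199,000.00 ÷ 0.0117908 = JPY 16,877,566
JPY 16,877,566 ÷ 72.6978 = NZD 232,160.61
NZD 232,160.61 × 0.869954 = SGD 201,969.05
Profit = SGD 201,969.05 − SGD 199,000.00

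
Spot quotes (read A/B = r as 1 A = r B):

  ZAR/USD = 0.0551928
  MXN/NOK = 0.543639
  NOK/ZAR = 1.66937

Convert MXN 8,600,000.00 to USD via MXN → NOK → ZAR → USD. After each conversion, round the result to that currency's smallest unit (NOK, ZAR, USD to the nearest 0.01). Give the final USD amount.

MXN 8,600,000.00 × 0.543639 = NOK 4,675,295.40
NOK 4,675,295.40 × 1.66937 = ZAR 7,804,797.88
ZAR 7,804,797.88 × 0.0551928 = USD 430,768.65

USD 430,768.65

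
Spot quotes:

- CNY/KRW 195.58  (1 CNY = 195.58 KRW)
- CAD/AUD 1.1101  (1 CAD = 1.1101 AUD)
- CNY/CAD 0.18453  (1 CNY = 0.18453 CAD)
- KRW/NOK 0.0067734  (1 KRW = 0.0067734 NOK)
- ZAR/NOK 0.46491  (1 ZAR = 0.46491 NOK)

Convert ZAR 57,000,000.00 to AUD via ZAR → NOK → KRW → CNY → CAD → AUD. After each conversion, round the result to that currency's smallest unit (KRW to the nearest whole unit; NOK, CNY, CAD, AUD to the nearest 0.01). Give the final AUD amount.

ZAR 57,000,000.00 × 0.46491 = NOK 26,499,870.00
NOK 26,499,870.00 ÷ 0.0067734 = KRW 3,912,343,875
KRW 3,912,343,875 ÷ 195.58 = CNY 20,003,803.43
CNY 20,003,803.43 × 0.18453 = CAD 3,691,301.85
CAD 3,691,301.85 × 1.1101 = AUD 4,097,714.18

AUD 4,097,714.18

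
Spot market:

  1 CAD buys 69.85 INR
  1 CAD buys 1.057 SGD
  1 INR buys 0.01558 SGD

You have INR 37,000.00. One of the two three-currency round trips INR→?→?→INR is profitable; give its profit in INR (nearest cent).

Profitable loop is INR → SGD → CAD → INR:
INR 37,000.00 × 0.01558 = SGD 576.46
SGD 576.46 ÷ 1.057 = CAD 545.37
CAD 545.37 × 69.85 = INR 38,094.35
Profit = INR 38,094.35 − INR 37,000.00

Profit: INR 1,094.35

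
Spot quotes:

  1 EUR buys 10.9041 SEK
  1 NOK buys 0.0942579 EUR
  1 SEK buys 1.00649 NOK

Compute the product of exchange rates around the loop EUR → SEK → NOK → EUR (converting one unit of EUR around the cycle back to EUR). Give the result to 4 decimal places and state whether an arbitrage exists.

1.0345 (arbitrage exists)

Around EUR → SEK → NOK → EUR: 1 × 10.9041 × 1.00649 × 0.0942579 = 1.034468
Product > 1; profitable direction is EUR → SEK → NOK → EUR.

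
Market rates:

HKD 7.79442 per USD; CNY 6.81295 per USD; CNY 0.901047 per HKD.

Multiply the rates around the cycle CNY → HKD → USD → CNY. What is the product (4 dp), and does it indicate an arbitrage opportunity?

0.9701 (arbitrage exists)

Around CNY → HKD → USD → CNY: 1 ÷ 0.901047 ÷ 7.79442 × 6.81295 = 0.970072
Product < 1; profitable direction is CNY → USD → HKD → CNY.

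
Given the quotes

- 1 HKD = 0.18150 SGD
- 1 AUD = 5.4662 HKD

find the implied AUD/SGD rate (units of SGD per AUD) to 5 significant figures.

AUD/SGD = 0.99212

1 AUD × 5.4662 = 5.4662 HKD
5.4662 HKD × 0.18150 = 0.992115 SGD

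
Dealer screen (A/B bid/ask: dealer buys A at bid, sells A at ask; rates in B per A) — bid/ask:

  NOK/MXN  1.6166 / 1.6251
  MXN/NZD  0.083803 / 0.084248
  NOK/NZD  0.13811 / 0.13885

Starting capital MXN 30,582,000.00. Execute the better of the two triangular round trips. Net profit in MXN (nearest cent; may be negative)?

Net profit: MXN 267,726.57

Best loop MXN → NOK → NZD → MXN:
MXN 30,582,000.00 ÷ 1.6251 (buy NOK at ask) = NOK 18,818,534.24
NOK 18,818,534.24 × 0.13811 (sell NOK at bid) = NZD 2,599,027.76
NZD 2,599,027.76 ÷ 0.084248 (buy MXN at ask) = MXN 30,849,726.57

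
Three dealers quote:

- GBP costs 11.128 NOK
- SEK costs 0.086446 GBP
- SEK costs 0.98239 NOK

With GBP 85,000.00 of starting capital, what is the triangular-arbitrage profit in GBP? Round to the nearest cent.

Profitable loop is GBP → SEK → NOK → GBP:
GBP 85,000.00 ÷ 0.086446 = SEK 983,272.79
SEK 983,272.79 × 0.98239 = NOK 965,957.36
NOK 965,957.36 ÷ 11.128 = GBP 86,804.22
Profit = GBP 86,804.22 − GBP 85,000.00

Profit: GBP 1,804.22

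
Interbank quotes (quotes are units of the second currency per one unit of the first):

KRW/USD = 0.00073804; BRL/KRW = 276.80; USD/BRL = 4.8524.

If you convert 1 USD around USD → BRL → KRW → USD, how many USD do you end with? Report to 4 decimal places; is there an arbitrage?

0.9913 (arbitrage exists)

Around USD → BRL → KRW → USD: 1 × 4.8524 × 276.80 × 0.00073804 = 0.991294
Product < 1; profitable direction is USD → KRW → BRL → USD.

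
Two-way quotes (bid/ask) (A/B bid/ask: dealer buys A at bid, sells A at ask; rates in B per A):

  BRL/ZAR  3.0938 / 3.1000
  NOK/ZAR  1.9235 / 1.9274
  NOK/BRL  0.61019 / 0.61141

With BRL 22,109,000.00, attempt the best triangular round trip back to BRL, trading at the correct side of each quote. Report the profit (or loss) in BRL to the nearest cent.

Best loop BRL → NOK → ZAR → BRL:
BRL 22,109,000.00 ÷ 0.61141 (buy NOK at ask) = NOK 36,160,677.78
NOK 36,160,677.78 × 1.9235 (sell NOK at bid) = ZAR 69,555,063.71
ZAR 69,555,063.71 ÷ 3.1000 (buy BRL at ask) = BRL 22,437,117.32

Net profit: BRL 328,117.32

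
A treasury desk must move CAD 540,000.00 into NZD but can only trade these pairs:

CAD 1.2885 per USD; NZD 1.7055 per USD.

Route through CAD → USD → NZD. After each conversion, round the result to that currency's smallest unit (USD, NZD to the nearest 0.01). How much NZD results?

CAD 540,000.00 ÷ 1.2885 = USD 419,091.97
USD 419,091.97 × 1.7055 = NZD 714,761.35

NZD 714,761.35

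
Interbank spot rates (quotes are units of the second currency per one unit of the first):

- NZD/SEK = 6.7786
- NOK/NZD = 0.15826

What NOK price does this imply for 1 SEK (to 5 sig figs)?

SEK/NOK = 0.93216

1 SEK ÷ 6.7786 = 0.147523 NZD
0.147523 NZD ÷ 0.15826 = 0.932156 NOK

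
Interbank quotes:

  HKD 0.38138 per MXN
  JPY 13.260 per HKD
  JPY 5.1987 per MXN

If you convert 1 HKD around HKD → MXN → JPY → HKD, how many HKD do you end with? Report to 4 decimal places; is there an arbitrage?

Around HKD → MXN → JPY → HKD: 1 ÷ 0.38138 × 5.1987 ÷ 13.260 = 1.028000
Product > 1; profitable direction is HKD → MXN → JPY → HKD.

1.0280 (arbitrage exists)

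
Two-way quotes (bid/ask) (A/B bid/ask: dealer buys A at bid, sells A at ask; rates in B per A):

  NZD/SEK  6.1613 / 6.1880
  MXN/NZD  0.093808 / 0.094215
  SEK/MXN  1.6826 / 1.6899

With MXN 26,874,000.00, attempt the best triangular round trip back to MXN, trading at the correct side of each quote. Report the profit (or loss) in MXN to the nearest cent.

Best loop MXN → SEK → NZD → MXN:
MXN 26,874,000.00 ÷ 1.6899 (buy SEK at ask) = SEK 15,902,716.14
SEK 15,902,716.14 ÷ 6.1880 (buy NZD at ask) = NZD 2,569,928.27
NZD 2,569,928.27 ÷ 0.094215 (buy MXN at ask) = MXN 27,277,272.94

Net profit: MXN 403,272.94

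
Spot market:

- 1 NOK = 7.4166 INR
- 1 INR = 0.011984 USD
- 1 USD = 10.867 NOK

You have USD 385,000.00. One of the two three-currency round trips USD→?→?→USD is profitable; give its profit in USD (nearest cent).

Profitable loop is USD → INR → NOK → USD:
USD 385,000.00 ÷ 0.011984 = INR 32,126,168.22
INR 32,126,168.22 ÷ 7.4166 = NOK 4,331,657.12
NOK 4,331,657.12 ÷ 10.867 = USD 398,606.53
Profit = USD 398,606.53 − USD 385,000.00

Profit: USD 13,606.53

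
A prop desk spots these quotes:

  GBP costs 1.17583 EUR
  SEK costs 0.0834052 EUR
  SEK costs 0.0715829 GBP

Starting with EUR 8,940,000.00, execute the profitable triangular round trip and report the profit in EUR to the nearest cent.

Profitable loop is EUR → SEK → GBP → EUR:
EUR 8,940,000.00 ÷ 0.0834052 = SEK 107,187,561.45
SEK 107,187,561.45 × 0.0715829 = GBP 7,672,796.49
GBP 7,672,796.49 × 1.17583 = EUR 9,021,904.30
Profit = EUR 9,021,904.30 − EUR 8,940,000.00

Profit: EUR 81,904.30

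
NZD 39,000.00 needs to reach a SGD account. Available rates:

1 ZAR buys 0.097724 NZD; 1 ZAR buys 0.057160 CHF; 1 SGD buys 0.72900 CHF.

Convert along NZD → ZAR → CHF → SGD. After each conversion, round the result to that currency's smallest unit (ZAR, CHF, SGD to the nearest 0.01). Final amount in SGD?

NZD 39,000.00 ÷ 0.097724 = ZAR 399,083.13
ZAR 399,083.13 × 0.057160 = CHF 22,811.59
CHF 22,811.59 ÷ 0.72900 = SGD 31,291.62

SGD 31,291.62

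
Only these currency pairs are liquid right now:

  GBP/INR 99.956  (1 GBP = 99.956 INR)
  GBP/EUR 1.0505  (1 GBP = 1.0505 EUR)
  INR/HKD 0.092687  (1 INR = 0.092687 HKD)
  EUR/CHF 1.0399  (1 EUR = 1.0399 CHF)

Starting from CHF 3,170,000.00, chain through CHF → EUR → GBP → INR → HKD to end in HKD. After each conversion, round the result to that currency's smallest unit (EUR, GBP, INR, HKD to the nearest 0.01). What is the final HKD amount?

HKD 26,884,336.46

CHF 3,170,000.00 ÷ 1.0399 = EUR 3,048,370.04
EUR 3,048,370.04 ÷ 1.0505 = GBP 2,901,827.74
GBP 2,901,827.74 × 99.956 = INR 290,055,093.58
INR 290,055,093.58 × 0.092687 = HKD 26,884,336.46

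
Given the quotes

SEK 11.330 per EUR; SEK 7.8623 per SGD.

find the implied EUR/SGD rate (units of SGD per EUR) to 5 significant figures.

1 EUR × 11.330 = 11.33 SEK
11.33 SEK ÷ 7.8623 = 1.44105 SGD

EUR/SGD = 1.4411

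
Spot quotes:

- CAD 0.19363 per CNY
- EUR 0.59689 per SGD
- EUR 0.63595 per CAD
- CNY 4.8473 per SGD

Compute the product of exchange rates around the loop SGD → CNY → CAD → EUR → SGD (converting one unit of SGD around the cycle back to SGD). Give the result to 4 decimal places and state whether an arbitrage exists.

Around SGD → CNY → CAD → EUR → SGD: 1 × 4.8473 × 0.19363 × 0.63595 ÷ 0.59689 = 1.000003
Product ≈ 1 (deviation 0.000%, within rounding noise).

1.0000 (no arbitrage)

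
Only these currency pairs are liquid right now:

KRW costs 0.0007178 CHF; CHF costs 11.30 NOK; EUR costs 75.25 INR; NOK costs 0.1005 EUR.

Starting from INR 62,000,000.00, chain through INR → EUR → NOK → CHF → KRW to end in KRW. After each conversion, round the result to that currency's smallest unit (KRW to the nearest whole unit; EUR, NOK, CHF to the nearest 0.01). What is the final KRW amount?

KRW 1,010,734,815

INR 62,000,000.00 ÷ 75.25 = EUR 823,920.27
EUR 823,920.27 ÷ 0.1005 = NOK 8,198,211.64
NOK 8,198,211.64 ÷ 11.30 = CHF 725,505.45
CHF 725,505.45 ÷ 0.0007178 = KRW 1,010,734,815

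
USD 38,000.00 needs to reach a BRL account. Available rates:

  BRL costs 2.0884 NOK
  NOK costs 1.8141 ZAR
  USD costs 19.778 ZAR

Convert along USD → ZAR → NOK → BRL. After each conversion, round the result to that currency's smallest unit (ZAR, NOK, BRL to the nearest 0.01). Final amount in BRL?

BRL 198,376.88

USD 38,000.00 × 19.778 = ZAR 751,564.00
ZAR 751,564.00 ÷ 1.8141 = NOK 414,290.28
NOK 414,290.28 ÷ 2.0884 = BRL 198,376.88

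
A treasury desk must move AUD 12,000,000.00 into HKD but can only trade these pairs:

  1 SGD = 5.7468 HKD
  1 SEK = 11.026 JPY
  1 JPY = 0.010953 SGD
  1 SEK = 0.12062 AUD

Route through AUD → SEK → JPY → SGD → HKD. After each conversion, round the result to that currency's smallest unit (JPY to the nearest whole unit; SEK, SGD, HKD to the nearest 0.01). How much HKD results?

HKD 69,046,088.53

AUD 12,000,000.00 ÷ 0.12062 = SEK 99,485,989.06
SEK 99,485,989.06 × 11.026 = JPY 1,096,932,515
JPY 1,096,932,515 × 0.010953 = SGD 12,014,701.84
SGD 12,014,701.84 × 5.7468 = HKD 69,046,088.53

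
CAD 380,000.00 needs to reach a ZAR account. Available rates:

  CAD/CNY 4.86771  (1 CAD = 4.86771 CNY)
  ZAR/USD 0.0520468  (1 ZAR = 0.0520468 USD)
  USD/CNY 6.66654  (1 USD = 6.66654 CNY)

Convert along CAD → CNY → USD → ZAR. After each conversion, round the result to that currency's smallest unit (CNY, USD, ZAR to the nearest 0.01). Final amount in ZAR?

ZAR 5,331,062.43

CAD 380,000.00 × 4.86771 = CNY 1,849,729.80
CNY 1,849,729.80 ÷ 6.66654 = USD 277,464.74
USD 277,464.74 ÷ 0.0520468 = ZAR 5,331,062.43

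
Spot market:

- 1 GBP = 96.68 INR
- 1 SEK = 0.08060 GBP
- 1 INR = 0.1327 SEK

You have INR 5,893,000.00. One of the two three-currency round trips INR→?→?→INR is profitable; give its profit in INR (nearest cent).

Profitable loop is INR → SEK → GBP → INR:
INR 5,893,000.00 × 0.1327 = SEK 782,001.10
SEK 782,001.10 × 0.08060 = GBP 63,029.29
GBP 63,029.29 × 96.68 = INR 6,093,671.63
Profit = INR 6,093,671.63 − INR 5,893,000.00

Profit: INR 200,671.63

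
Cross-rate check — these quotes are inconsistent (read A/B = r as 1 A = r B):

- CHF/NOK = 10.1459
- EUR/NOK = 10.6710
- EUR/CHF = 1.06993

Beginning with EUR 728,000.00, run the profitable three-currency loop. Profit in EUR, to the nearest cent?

Profitable loop is EUR → CHF → NOK → EUR:
EUR 728,000.00 × 1.06993 = CHF 778,909.04
CHF 778,909.04 × 10.1459 = NOK 7,902,733.23
NOK 7,902,733.23 ÷ 10.6710 = EUR 740,580.38
Profit = EUR 740,580.38 − EUR 728,000.00

Profit: EUR 12,580.38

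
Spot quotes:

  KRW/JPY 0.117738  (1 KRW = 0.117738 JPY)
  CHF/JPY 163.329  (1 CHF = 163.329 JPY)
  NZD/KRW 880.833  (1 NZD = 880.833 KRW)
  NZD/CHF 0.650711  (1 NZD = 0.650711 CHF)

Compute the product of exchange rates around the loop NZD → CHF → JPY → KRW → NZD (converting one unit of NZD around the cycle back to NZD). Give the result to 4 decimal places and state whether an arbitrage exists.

1.0248 (arbitrage exists)

Around NZD → CHF → JPY → KRW → NZD: 1 × 0.650711 × 163.329 ÷ 0.117738 ÷ 880.833 = 1.024805
Product > 1; profitable direction is NZD → CHF → JPY → KRW → NZD.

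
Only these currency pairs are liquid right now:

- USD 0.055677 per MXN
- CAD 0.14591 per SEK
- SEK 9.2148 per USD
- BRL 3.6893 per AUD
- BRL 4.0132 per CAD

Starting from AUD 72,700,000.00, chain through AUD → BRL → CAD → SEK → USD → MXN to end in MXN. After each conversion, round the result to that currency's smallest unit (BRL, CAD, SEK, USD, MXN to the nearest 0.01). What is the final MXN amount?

AUD 72,700,000.00 × 3.6893 = BRL 268,212,110.00
BRL 268,212,110.00 ÷ 4.0132 = CAD 66,832,480.31
CAD 66,832,480.31 ÷ 0.14591 = SEK 458,039,067.30
SEK 458,039,067.30 ÷ 9.2148 = USD 49,706,891.88
USD 49,706,891.88 ÷ 0.055677 = MXN 892,772,453.26

MXN 892,772,453.26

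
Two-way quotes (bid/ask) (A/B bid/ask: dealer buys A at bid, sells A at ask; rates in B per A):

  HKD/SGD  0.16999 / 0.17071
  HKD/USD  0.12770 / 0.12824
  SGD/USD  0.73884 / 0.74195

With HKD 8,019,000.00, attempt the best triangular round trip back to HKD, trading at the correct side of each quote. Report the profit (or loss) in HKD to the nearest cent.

Best loop HKD → USD → SGD → HKD:
HKD 8,019,000.00 × 0.12770 (sell HKD at bid) = USD 1,024,026.30
USD 1,024,026.30 ÷ 0.74195 (buy SGD at ask) = SGD 1,380,182.36
SGD 1,380,182.36 ÷ 0.17071 (buy HKD at ask) = HKD 8,084,953.18

Net profit: HKD 65,953.18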